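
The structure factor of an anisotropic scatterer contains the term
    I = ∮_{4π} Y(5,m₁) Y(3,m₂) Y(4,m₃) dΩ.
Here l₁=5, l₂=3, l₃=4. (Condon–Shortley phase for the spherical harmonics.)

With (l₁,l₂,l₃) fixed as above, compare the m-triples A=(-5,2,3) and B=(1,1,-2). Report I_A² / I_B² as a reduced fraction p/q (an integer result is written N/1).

7350/1849

l's match ⇒ only the (l;m) 3-j factors differ between A and B.
A: triangle coeff Δ(5,3,4) = 1/180180; Σ_t [4,4]: t=4:+1/17280 = 1/17280; (3j)²=35/858 [(5 3 4; -5 2 3)], sign=-1
B: triangle coeff Δ(5,3,4) = 1/180180; Σ_t [2,4]: t=2:+1/384 t=3:−1/720 t=4:+1/34560 = 43/34560; (3j)²=1849/180180 [(5 3 4; 1 1 -2)], sign=+1
I_A²/I_B² = (35/858)/(1849/180180) = 7350/1849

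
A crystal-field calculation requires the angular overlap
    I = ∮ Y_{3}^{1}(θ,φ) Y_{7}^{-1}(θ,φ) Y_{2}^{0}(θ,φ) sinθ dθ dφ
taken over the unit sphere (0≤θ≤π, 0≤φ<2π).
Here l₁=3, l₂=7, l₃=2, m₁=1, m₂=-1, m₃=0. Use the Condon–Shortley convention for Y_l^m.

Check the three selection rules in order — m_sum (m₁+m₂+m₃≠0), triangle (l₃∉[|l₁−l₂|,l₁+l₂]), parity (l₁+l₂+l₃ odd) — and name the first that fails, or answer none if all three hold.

triangle

azimuthal sum: 1 − 1 + 0 = 0  ✓
4 ≤ 2 ≤ 10 (triangle on l)  ✗
L = 3 + 7 + 2 = 12 (even)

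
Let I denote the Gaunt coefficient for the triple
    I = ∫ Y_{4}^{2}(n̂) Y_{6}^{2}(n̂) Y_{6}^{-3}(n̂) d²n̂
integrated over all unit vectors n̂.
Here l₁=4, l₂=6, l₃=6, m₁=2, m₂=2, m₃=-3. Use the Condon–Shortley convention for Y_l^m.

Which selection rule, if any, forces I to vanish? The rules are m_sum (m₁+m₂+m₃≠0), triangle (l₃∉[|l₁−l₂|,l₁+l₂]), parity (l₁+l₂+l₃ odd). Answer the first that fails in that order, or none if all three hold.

m₁+m₂+m₃ = 2 + 2 − 3 = 1  ✗
triangle: |4−6|=2 ≤ l₃=6 ≤ 4+6=10
parity: l₁+l₂+l₃ = 16 is even

m_sum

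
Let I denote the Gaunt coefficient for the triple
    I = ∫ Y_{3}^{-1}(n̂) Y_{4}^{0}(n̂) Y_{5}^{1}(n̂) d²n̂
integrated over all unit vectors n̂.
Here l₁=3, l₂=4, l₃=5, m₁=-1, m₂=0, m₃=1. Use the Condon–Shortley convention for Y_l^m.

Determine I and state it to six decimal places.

Checks pass: Σm=0; 12 even; l₃=5∈[1,7].
(2·3+1)(2·4+1)(2·5+1) = 693
Δ: 2! 4! 6! / 13! → 1/180180
sum: t=0:+1/576 t=1:−1/144 t=2:+1/576 = -1/288
3j²(3 4 5; 0 0 0) = Δ·Π!·Σ² = 20/1001  (sign +1)
sum: t=0:+1/2304 t=1:−1/216 t=2:+1/384 = -11/6912
3j²(3 4 5; -1 0 1) = Δ·Π!·Σ² = 11/1638  (sign -1)
combine: 4πI² = 693·20/1001·11/1638 = 110/1183
take √, sign -1: I = -0.08601992

-0.086020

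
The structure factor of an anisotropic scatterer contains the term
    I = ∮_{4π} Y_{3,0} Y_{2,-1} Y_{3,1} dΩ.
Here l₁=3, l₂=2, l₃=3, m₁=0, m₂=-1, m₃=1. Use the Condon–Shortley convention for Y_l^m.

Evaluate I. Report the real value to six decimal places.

-0.059471

m-sum 0 ✓  L=8 even ✓  1≤3≤5 ✓
Π(2lᵢ+1) = 7×5×7 = 245
triangle coeff Δ(3,2,3) = 1/3780
Σ_t [0,2]: t=0:+1/24 t=1:−1/4 t=2:+1/24 = -1/6
(3j)²=4/105 [(3 2 3; 0 0 0)], sign=+1
Σ_t [0,1]: t=0:+1/12 t=1:−1/8 = -1/24
(3j)²=1/210 [(3 2 3; 0 -1 1)], sign=-1
⇒ 4πI² = 2/45
I = (-1)√(2/45/(4π)) = -0.05947080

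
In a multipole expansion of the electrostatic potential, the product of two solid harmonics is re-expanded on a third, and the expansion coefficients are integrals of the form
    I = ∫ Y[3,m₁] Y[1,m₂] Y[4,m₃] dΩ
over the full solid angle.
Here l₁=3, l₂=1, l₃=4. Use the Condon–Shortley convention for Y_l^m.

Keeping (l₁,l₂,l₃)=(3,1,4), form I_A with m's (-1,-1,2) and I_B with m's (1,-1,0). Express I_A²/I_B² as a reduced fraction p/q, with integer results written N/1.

5/2

l's match ⇒ only the (l;m) 3-j factors differ between A and B.
A: triangle coeff Δ(3,1,4) = 1/252; Σ_t [0,0]: t=0:+1/96 = 1/96; (3j)²=5/84 [(3 1 4; -1 -1 2)], sign=+1
B: triangle coeff Δ(3,1,4) = 1/252; Σ_t [0,0]: t=0:+1/96 = 1/96; (3j)²=1/42 [(3 1 4; 1 -1 0)], sign=+1
I_A²/I_B² = (5/84)/(1/42) = 5/2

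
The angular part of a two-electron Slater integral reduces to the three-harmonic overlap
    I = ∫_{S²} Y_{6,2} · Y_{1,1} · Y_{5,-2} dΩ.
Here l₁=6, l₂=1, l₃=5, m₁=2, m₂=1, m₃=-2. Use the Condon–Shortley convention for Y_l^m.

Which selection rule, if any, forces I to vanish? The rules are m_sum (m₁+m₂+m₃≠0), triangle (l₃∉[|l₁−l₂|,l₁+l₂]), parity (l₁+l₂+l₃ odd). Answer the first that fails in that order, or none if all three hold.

m_sum

m₁+m₂+m₃ = 2 + 1 − 2 = 1  ✗
triangle: |6−1|=5 ≤ l₃=5 ≤ 6+1=7
parity: l₁+l₂+l₃ = 12 is even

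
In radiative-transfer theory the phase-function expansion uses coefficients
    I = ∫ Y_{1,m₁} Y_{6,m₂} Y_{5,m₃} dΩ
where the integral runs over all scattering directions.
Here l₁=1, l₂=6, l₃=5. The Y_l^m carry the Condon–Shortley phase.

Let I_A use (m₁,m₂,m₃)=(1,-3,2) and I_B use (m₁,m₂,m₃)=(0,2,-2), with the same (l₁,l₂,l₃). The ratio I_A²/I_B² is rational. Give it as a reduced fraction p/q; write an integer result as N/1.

Shared (l₁,l₂,l₃)=(1,6,5): N and (l;000)² cancel in I_A²/I_B².
A: Δ = 2!·0!·10!/13! = 1/858; Racah Σ t=0..0: t=0:+1/60480 = 1/60480; ⇒ 3j(1 6 5; 1 -3 2)² = 6/143, sgn -1
B: Δ = 2!·0!·10!/13! = 1/858; Racah Σ t=1..1: t=1:−1/30240 = -1/30240; ⇒ 3j(1 6 5; 0 2 -2)² = 16/429, sgn +1
I_A²/I_B² = (6/143)/(16/429) = 9/8

9/8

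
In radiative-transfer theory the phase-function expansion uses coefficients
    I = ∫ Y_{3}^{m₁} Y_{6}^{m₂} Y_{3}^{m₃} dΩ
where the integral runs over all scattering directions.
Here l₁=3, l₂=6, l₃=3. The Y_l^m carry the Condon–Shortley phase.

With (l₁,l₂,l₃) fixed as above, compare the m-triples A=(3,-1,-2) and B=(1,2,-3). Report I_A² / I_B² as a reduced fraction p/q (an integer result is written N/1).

l's match ⇒ only the (l;m) 3-j factors differ between A and B.
A: triangle coeff Δ(3,6,3) = 1/12012; Σ_t [0,0]: t=0:+1/86400 = 1/86400; (3j)²=1/1716 [(3 6 3; 3 -1 -2)], sign=-1
B: triangle coeff Δ(3,6,3) = 1/12012; Σ_t [2,2]: t=2:+1/34560 = 1/34560; (3j)²=1/429 [(3 6 3; 1 2 -3)], sign=+1
I_A²/I_B² = (1/1716)/(1/429) = 1/4

1/4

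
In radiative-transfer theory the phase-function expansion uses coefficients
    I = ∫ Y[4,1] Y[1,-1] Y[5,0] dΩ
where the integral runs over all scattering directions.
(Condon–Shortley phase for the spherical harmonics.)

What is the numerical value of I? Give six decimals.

Rules hold: Σm=0, L=10 even, 3≤5≤5.
N = 9·3·11 = 297
Δ = 0!·8!·2!/11! = 1/495
Racah Σ t=0..0: t=0:+1/576 = 1/576
⇒ 3j(4 1 5; 0 0 0)² = 5/99, sgn -1
Racah Σ t=0..0: t=0:+1/1440 = 1/1440
⇒ 3j(4 1 5; 1 -1 0)² = 2/99, sgn -1
4πI² = N·(3j₀)²·(3jₘ)² = 10/33
I = +1·√(0.30303/4π) = 0.15528807

0.155288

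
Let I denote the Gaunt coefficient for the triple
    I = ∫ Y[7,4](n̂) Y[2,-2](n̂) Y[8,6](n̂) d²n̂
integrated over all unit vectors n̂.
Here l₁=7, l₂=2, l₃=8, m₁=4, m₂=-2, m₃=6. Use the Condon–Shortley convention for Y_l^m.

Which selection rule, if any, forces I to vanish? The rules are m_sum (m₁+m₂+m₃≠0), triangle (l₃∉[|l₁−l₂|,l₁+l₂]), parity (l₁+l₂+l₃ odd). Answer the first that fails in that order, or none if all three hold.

m_sum

m₁+m₂+m₃ = 4 − 2 + 6 = 8  ✗
triangle: |7−2|=5 ≤ l₃=8 ≤ 7+2=9
parity: l₁+l₂+l₃ = 17 is odd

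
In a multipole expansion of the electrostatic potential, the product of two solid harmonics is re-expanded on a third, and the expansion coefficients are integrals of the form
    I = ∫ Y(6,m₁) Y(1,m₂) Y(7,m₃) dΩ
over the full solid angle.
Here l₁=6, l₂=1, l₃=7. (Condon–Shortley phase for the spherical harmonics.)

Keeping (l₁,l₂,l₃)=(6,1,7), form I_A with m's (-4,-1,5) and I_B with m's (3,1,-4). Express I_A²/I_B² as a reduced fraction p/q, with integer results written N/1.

Same 6,1,7: normalisation and zero-m 3j drop out of the ratio.
A: Δ: 0! 12! 2! / 15! → 1/1365; sum: t=0:+1/14515200 = 1/14515200; 3j²(6 1 7; -4 -1 5) = Δ·Π!·Σ² = 22/455  (sign +1)
B: Δ: 0! 12! 2! / 15! → 1/1365; sum: t=0:+1/4354560 = 1/4354560; 3j²(6 1 7; 3 1 -4) = Δ·Π!·Σ² = 11/273  (sign -1)
I_A²/I_B² = (22/455)/(11/273) = 6/5

6/5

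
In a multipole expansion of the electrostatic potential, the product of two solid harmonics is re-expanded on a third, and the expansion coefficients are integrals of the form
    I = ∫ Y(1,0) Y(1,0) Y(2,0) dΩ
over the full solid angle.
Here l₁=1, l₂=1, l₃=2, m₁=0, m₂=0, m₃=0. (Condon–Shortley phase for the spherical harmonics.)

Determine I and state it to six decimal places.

0.252313

Rules hold: Σm=0, L=4 even, 0≤2≤2.
N = 3·3·5 = 45
Δ = 0!·2!·2!/5! = 1/30
Racah Σ t=0..0: t=0:+1/1 = 1/1
⇒ 3j(1 1 2; 0 0 0)² = 2/15, sgn +1
(m-triple is (0,0,0) — same symbol as above.)
4πI² = N·(3j₀)²·(3jₘ)² = 4/5
I = +1·√(0.8/4π) = 0.25231325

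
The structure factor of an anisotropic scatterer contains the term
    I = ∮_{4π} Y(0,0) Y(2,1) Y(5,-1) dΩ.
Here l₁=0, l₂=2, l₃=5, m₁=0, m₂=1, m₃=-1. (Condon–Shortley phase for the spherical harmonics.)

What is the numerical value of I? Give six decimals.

triangle: need 2≤l₃≤2, have 5; I=0

0.000000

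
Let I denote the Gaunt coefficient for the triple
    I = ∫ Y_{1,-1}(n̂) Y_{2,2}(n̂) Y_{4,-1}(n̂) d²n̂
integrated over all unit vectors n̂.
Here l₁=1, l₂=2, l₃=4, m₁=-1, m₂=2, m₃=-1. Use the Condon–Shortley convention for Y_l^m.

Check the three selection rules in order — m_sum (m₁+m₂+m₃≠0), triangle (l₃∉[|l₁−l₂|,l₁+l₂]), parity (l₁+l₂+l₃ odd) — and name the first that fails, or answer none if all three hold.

triangle

Σmᵢ = 0  ✓
l₃∈[|l₁−l₂|,l₁+l₂]=[1,3], have l₃=4  ✗
Σlᵢ = 7 ⇒ odd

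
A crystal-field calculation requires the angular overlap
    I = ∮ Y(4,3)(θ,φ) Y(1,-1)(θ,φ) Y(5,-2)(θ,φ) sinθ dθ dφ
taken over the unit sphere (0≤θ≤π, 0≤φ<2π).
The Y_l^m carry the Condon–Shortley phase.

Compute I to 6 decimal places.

m-sum 0 ✓  L=10 even ✓  3≤5≤5 ✓
Π(2lᵢ+1) = 9×3×11 = 297
triangle coeff Δ(4,1,5) = 1/495
Σ_t [0,0]: t=0:+1/576 = 1/576
(3j)²=5/99 [(4 1 5; 0 0 0)], sign=-1
Σ_t [0,0]: t=0:+1/10080 = 1/10080
(3j)²=1/165 [(4 1 5; 3 -1 -2)], sign=-1
⇒ 4πI² = 1/11
I = (+1)√(1/11/(4π)) = 0.08505478

0.085055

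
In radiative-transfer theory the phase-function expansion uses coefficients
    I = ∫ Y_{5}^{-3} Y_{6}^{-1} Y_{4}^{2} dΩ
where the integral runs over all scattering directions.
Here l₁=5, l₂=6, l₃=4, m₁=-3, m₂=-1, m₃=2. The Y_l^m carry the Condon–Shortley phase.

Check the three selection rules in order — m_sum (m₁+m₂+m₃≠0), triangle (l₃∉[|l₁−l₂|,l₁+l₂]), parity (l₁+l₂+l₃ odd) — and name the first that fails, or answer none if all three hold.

m_sum

m₁+m₂+m₃ = -3 − 1 + 2 = -2  ✗
triangle: |5−6|=1 ≤ l₃=4 ≤ 5+6=11
parity: l₁+l₂+l₃ = 15 is odd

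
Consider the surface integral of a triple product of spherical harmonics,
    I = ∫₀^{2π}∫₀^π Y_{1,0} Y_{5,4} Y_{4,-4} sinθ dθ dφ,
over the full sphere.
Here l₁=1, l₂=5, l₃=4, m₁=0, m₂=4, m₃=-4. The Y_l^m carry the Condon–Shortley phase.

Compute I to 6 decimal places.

0.147319

Checks pass: Σm=0; 10 even; l₃=4∈[4,6].
(2·1+1)(2·5+1)(2·4+1) = 297
Δ: 2! 0! 8! / 11! → 1/495
sum: t=1:−1/576 = -1/576
3j²(1 5 4; 0 0 0) = Δ·Π!·Σ² = 5/99  (sign -1)
sum: t=1:−1/40320 = -1/40320
3j²(1 5 4; 0 4 -4) = Δ·Π!·Σ² = 1/55  (sign -1)
combine: 4πI² = 297·5/99·1/55 = 3/11
take √, sign +1: I = 0.14731920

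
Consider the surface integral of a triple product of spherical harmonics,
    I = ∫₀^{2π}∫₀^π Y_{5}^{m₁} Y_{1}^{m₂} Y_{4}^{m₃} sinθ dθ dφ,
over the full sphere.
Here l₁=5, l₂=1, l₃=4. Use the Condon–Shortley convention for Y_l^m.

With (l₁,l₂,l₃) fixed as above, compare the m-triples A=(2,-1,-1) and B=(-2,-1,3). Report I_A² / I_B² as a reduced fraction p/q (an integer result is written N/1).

7/1

l's match ⇒ only the (l;m) 3-j factors differ between A and B.
A: triangle coeff Δ(5,1,4) = 1/495; Σ_t [0,0]: t=0:+1/1440 = 1/1440; (3j)²=7/165 [(5 1 4; 2 -1 -1)], sign=-1
B: triangle coeff Δ(5,1,4) = 1/495; Σ_t [0,0]: t=0:+1/10080 = 1/10080; (3j)²=1/165 [(5 1 4; -2 -1 3)], sign=-1
I_A²/I_B² = (7/165)/(1/165) = 7/1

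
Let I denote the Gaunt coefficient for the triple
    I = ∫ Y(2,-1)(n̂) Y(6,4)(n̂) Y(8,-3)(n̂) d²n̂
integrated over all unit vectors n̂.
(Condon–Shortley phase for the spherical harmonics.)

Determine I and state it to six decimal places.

-0.089004

Checks pass: Σm=0; 16 even; l₃=8∈[4,8].
(2·2+1)(2·6+1)(2·8+1) = 1105
Δ: 0! 4! 12! / 17! → 1/30940
sum: t=0:+1/2073600 = 1/2073600
3j²(2 6 8; 0 0 0) = Δ·Π!·Σ² = 28/1105  (sign +1)
sum: t=0:+1/43545600 = 1/43545600
3j²(2 6 8; -1 4 -3) = Δ·Π!·Σ² = 11/3094  (sign -1)
combine: 4πI² = 1105·28/1105·11/3094 = 22/221
take √, sign -1: I = -0.08900415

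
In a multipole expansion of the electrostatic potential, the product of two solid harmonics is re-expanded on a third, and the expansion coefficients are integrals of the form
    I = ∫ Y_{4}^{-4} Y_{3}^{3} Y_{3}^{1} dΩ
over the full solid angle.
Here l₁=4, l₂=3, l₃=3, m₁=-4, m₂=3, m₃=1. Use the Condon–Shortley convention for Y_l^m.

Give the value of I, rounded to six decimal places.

Rules hold: Σm=0, L=10 even, 1≤3≤7.
N = 9·7·7 = 441
Δ = 4!·4!·2!/11! = 1/34650
Racah Σ t=1..3: t=1:−1/72 t=2:+1/16 t=3:−1/72 = 5/144
⇒ 3j(4 3 3; 0 0 0)² = 2/77, sgn -1
Racah Σ t=4..4: t=4:+1/1152 = 1/1152
⇒ 3j(4 3 3; -4 3 1)² = 1/33, sgn +1
4πI² = N·(3j₀)²·(3jₘ)² = 42/121
I = -1·√(0.347107/4π) = -0.16619847

-0.166198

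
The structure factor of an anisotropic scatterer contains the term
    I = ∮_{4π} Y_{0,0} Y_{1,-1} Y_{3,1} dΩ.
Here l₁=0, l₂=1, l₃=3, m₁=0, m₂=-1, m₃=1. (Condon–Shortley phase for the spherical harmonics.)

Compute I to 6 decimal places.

l₃=3 ∉ [1,1] — triangle fails ⇒ I = 0

0.000000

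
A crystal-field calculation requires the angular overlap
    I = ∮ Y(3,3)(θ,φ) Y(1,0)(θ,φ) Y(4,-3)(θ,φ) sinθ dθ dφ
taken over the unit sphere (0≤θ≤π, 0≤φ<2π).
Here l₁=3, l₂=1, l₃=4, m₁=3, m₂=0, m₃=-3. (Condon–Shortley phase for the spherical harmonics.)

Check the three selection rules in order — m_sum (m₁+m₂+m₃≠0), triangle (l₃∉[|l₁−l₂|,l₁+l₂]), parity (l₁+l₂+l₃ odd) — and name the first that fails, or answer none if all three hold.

azimuthal sum: 3 + 0 − 3 = 0  ✓
2 ≤ 4 ≤ 4 (triangle on l)  ✓
L = 3 + 1 + 4 = 8 (even)  ✓

none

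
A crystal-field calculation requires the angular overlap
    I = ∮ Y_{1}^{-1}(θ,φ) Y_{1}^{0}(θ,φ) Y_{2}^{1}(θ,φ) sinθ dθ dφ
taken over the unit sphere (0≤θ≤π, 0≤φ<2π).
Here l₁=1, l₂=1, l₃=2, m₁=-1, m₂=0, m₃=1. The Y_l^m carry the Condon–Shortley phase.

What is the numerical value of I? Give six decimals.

-0.218510

m-sum 0 ✓  L=4 even ✓  0≤2≤2 ✓
Π(2lᵢ+1) = 3×3×5 = 45
triangle coeff Δ(1,1,2) = 1/30
Σ_t [0,0]: t=0:+1/1 = 1/1
(3j)²=2/15 [(1 1 2; 0 0 0)], sign=+1
Σ_t [0,0]: t=0:+1/2 = 1/2
(3j)²=1/10 [(1 1 2; -1 0 1)], sign=-1
⇒ 4πI² = 3/5
I = (-1)√(3/5/(4π)) = -0.21850969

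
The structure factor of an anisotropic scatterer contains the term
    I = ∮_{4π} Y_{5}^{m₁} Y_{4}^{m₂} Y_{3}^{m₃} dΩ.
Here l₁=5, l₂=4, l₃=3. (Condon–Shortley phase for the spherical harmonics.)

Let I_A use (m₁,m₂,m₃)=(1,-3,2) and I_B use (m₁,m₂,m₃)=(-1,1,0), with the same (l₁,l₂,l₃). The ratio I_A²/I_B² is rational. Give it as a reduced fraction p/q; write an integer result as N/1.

4235/2166

Shared (l₁,l₂,l₃)=(5,4,3): N and (l;000)² cancel in I_A²/I_B².
A: Δ = 6!·4!·2!/13! = 1/180180; Racah Σ t=0..1: t=0:+1/17280 t=1:−1/1440 = -11/17280; ⇒ 3j(5 4 3; 1 -3 2)² = 11/468, sgn +1
B: Δ = 6!·4!·2!/13! = 1/180180; Racah Σ t=3..5: t=3:−1/432 t=4:+1/192 t=5:−1/1440 = 19/8640; ⇒ 3j(5 4 3; -1 1 0)² = 361/30030, sgn -1
I_A²/I_B² = (11/468)/(361/30030) = 4235/2166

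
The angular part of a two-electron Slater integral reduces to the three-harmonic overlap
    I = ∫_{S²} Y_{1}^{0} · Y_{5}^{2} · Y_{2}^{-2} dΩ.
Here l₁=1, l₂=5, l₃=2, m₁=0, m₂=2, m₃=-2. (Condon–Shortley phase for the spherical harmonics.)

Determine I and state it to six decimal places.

0.000000

l₃=2 ∉ [4,6] — triangle fails ⇒ I = 0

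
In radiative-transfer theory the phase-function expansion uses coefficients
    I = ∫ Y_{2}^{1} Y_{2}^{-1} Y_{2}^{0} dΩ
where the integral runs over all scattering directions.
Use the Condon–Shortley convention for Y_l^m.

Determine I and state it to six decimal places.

m-sum 0 ✓  L=6 even ✓  0≤2≤4 ✓
Π(2lᵢ+1) = 5×5×5 = 125
triangle coeff Δ(2,2,2) = 1/630
Σ_t [0,2]: t=0:+1/8 t=1:−1/1 t=2:+1/8 = -3/4
(3j)²=2/35 [(2 2 2; 0 0 0)], sign=-1
Σ_t [0,1]: t=0:+1/2 t=1:−1/4 = 1/4
(3j)²=1/70 [(2 2 2; 1 -1 0)], sign=+1
⇒ 4πI² = 5/49
I = (-1)√(5/49/(4π)) = -0.09011188

-0.090112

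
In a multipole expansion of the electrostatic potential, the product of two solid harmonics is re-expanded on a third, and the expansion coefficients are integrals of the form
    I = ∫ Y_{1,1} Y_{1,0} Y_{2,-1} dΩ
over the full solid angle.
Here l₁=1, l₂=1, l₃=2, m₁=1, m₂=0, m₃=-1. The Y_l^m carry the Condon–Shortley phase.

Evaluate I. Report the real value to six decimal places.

m-sum 0 ✓  L=4 even ✓  0≤2≤2 ✓
Π(2lᵢ+1) = 3×3×5 = 45
triangle coeff Δ(1,1,2) = 1/30
Σ_t [0,0]: t=0:+1/1 = 1/1
(3j)²=2/15 [(1 1 2; 0 0 0)], sign=+1
Σ_t [0,0]: t=0:+1/2 = 1/2
(3j)²=1/10 [(1 1 2; 1 0 -1)], sign=-1
⇒ 4πI² = 3/5
I = (-1)√(3/5/(4π)) = -0.21850969

-0.218510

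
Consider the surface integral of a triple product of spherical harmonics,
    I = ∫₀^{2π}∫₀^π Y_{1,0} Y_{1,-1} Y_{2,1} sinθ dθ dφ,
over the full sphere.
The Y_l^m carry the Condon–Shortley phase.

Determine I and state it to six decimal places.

Rules hold: Σm=0, L=4 even, 0≤2≤2.
N = 3·3·5 = 45
Δ = 0!·2!·2!/5! = 1/30
Racah Σ t=0..0: t=0:+1/1 = 1/1
⇒ 3j(1 1 2; 0 0 0)² = 2/15, sgn +1
Racah Σ t=0..0: t=0:+1/2 = 1/2
⇒ 3j(1 1 2; 0 -1 1)² = 1/10, sgn -1
4πI² = N·(3j₀)²·(3jₘ)² = 3/5
I = -1·√(0.6/4π) = -0.21850969

-0.218510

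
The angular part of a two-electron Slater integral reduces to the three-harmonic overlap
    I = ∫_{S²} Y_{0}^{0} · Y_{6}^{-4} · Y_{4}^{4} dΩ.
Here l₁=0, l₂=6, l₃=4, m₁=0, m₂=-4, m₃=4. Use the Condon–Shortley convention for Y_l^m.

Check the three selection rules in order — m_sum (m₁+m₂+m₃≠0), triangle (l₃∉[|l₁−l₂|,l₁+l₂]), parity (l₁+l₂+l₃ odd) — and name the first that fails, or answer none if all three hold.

Σmᵢ = 0  ✓
l₃∈[|l₁−l₂|,l₁+l₂]=[6,6], have l₃=4  ✗
Σlᵢ = 10 ⇒ even

triangle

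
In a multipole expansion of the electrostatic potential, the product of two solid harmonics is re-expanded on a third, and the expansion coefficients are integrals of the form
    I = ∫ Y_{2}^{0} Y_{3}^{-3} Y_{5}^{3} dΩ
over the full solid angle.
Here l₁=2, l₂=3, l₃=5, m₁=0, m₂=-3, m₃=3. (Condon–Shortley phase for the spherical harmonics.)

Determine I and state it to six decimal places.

-0.126792

m-sum 0 ✓  L=10 even ✓  1≤5≤5 ✓
Π(2lᵢ+1) = 5×7×11 = 385
triangle coeff Δ(2,3,5) = 1/2310
Σ_t [0,0]: t=0:+1/144 = 1/144
(3j)²=10/231 [(2 3 5; 0 0 0)], sign=-1
Σ_t [0,0]: t=0:+1/2880 = 1/2880
(3j)²=2/165 [(2 3 5; 0 -3 3)], sign=+1
⇒ 4πI² = 20/99
I = (-1)√(20/99/(4π)) = -0.12679218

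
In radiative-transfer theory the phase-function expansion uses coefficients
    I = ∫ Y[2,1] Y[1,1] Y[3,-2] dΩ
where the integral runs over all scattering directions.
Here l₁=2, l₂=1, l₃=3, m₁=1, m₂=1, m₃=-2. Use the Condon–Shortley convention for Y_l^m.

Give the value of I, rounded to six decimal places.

0.261169

m-sum 0 ✓  L=6 even ✓  1≤3≤3 ✓
Π(2lᵢ+1) = 5×3×7 = 105
triangle coeff Δ(2,1,3) = 1/105
Σ_t [0,0]: t=0:+1/4 = 1/4
(3j)²=3/35 [(2 1 3; 0 0 0)], sign=-1
Σ_t [0,0]: t=0:+1/12 = 1/12
(3j)²=2/21 [(2 1 3; 1 1 -2)], sign=-1
⇒ 4πI² = 6/7
I = (+1)√(6/7/(4π)) = 0.26116903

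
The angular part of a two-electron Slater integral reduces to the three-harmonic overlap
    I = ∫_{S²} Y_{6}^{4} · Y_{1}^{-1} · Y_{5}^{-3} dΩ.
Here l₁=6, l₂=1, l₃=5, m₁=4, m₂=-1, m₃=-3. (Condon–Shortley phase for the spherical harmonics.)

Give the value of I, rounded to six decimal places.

0.274090

Checks pass: Σm=0; 12 even; l₃=5∈[5,7].
(2·6+1)(2·1+1)(2·5+1) = 429
Δ: 2! 10! 0! / 13! → 1/858
sum: t=1:−1/14400 = -1/14400
3j²(6 1 5; 0 0 0) = Δ·Π!·Σ² = 6/143  (sign +1)
sum: t=0:+1/161280 = 1/161280
3j²(6 1 5; 4 -1 -3) = Δ·Π!·Σ² = 15/286  (sign +1)
combine: 4πI² = 429·6/143·15/286 = 135/143
take √, sign +1: I = 0.27409047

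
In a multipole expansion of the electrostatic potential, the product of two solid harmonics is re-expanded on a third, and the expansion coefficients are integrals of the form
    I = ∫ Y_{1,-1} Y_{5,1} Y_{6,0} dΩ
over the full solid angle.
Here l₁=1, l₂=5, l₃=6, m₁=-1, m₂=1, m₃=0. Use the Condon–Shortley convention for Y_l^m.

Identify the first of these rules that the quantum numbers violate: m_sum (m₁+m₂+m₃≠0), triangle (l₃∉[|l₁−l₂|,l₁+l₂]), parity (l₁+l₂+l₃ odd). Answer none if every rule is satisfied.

none

Σmᵢ = 0  ✓
l₃∈[|l₁−l₂|,l₁+l₂]=[4,6], have l₃=6  ✓
Σlᵢ = 12 ⇒ even  ✓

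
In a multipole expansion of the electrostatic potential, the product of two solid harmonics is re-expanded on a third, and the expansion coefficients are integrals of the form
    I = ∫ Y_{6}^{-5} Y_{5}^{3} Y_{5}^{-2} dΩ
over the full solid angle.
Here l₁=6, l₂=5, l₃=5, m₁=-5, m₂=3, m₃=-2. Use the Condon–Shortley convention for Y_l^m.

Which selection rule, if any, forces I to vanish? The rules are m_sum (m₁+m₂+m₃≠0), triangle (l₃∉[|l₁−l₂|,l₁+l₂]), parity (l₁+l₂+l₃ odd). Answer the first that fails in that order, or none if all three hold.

m_sum

Σmᵢ = -4  ✗
l₃∈[|l₁−l₂|,l₁+l₂]=[1,11], have l₃=5
Σlᵢ = 16 ⇒ even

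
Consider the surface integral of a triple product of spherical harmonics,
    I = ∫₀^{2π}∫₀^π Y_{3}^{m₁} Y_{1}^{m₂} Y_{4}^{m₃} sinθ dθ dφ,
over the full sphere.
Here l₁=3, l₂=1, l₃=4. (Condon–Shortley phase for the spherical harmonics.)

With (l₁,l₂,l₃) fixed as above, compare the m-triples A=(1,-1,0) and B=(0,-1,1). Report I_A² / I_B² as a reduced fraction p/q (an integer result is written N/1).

l's match ⇒ only the (l;m) 3-j factors differ between A and B.
A: triangle coeff Δ(3,1,4) = 1/252; Σ_t [0,0]: t=0:+1/96 = 1/96; (3j)²=1/42 [(3 1 4; 1 -1 0)], sign=+1
B: triangle coeff Δ(3,1,4) = 1/252; Σ_t [0,0]: t=0:+1/72 = 1/72; (3j)²=5/126 [(3 1 4; 0 -1 1)], sign=-1
I_A²/I_B² = (1/42)/(5/126) = 3/5

3/5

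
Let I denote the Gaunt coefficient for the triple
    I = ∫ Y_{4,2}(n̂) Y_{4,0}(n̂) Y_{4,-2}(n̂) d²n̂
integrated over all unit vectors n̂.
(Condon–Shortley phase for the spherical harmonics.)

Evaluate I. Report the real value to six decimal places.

Checks pass: Σm=0; 12 even; l₃=4∈[0,8].
(2·4+1)(2·4+1)(2·4+1) = 729
Δ: 4! 4! 4! / 13! → 1/450450
sum: t=0:+1/13824 t=1:−1/216 t=2:+1/64 t=3:−1/216 t=4:+1/13824 = 5/768
3j²(4 4 4; 0 0 0) = Δ·Π!·Σ² = 18/1001  (sign +1)
sum: t=0:+1/2304 t=1:−1/216 t=2:+1/384 = -11/6912
3j²(4 4 4; 2 0 -2) = Δ·Π!·Σ² = 11/1638  (sign -1)
combine: 4πI² = 729·18/1001·11/1638 = 729/8281
take √, sign -1: I = -0.08369845

-0.083698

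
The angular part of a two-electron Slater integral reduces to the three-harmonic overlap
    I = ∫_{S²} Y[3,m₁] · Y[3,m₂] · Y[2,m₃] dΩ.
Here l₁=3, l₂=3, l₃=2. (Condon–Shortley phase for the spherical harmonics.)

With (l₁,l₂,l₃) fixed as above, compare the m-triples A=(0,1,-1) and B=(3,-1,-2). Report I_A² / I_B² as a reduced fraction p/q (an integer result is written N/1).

Same 3,3,2: normalisation and zero-m 3j drop out of the ratio.
A: Δ: 4! 2! 2! / 9! → 1/3780; sum: t=2:+1/8 t=3:−1/12 = 1/24; 3j²(3 3 2; 0 1 -1) = Δ·Π!·Σ² = 1/210  (sign -1)
B: Δ: 4! 2! 2! / 9! → 1/3780; sum: t=0:+1/96 = 1/96; 3j²(3 3 2; 3 -1 -2) = Δ·Π!·Σ² = 1/42  (sign +1)
I_A²/I_B² = (1/210)/(1/42) = 1/5

1/5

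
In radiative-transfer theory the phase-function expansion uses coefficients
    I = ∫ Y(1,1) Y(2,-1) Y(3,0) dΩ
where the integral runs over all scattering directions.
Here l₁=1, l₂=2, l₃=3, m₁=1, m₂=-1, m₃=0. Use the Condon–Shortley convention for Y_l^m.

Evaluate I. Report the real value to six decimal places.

0.143048

m-sum 0 ✓  L=6 even ✓  1≤3≤3 ✓
Π(2lᵢ+1) = 3×5×7 = 105
triangle coeff Δ(1,2,3) = 1/105
Σ_t [0,0]: t=0:+1/4 = 1/4
(3j)²=3/35 [(1 2 3; 0 0 0)], sign=-1
Σ_t [0,0]: t=0:+1/12 = 1/12
(3j)²=1/35 [(1 2 3; 1 -1 0)], sign=-1
⇒ 4πI² = 9/35
I = (+1)√(9/35/(4π)) = 0.14304817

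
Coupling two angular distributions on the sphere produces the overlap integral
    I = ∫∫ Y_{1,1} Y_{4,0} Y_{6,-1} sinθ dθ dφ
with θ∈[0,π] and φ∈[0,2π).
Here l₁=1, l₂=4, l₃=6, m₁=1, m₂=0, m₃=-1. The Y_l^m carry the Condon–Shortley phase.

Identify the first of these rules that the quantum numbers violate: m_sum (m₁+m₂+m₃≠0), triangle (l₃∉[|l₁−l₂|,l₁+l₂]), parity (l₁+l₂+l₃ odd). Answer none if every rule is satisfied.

azimuthal sum: 1 + 0 − 1 = 0  ✓
3 ≤ 6 ≤ 5 (triangle on l)  ✗
L = 1 + 4 + 6 = 11 (odd)

triangle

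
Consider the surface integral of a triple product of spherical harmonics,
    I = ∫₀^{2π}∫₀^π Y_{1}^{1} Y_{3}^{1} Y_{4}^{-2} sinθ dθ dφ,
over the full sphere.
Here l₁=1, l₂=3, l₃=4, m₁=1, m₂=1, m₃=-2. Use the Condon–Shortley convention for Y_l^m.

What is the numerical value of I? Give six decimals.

Rules hold: Σm=0, L=8 even, 2≤4≤4.
N = 3·7·9 = 189
Δ = 0!·2!·6!/9! = 1/252
Racah Σ t=0..0: t=0:+1/36 = 1/36
⇒ 3j(1 3 4; 0 0 0)² = 4/63, sgn +1
Racah Σ t=0..0: t=0:+1/96 = 1/96
⇒ 3j(1 3 4; 1 1 -2)² = 5/84, sgn +1
4πI² = N·(3j₀)²·(3jₘ)² = 5/7
I = +1·√(0.714286/4π) = 0.23841361

0.238414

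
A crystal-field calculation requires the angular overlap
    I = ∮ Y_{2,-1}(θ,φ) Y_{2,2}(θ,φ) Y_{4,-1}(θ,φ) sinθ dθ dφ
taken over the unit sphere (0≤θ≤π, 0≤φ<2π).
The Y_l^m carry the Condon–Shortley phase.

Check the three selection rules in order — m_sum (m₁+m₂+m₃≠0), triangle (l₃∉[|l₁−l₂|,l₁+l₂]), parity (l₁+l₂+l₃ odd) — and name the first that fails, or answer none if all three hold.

azimuthal sum: -1 + 2 − 1 = 0  ✓
0 ≤ 4 ≤ 4 (triangle on l)  ✓
L = 2 + 2 + 4 = 8 (even)  ✓

none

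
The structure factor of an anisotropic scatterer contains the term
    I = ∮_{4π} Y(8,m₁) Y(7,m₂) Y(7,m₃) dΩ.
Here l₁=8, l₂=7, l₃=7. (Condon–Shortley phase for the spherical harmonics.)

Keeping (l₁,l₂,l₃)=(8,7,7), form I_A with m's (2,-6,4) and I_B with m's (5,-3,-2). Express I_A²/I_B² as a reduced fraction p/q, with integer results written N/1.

Shared (l₁,l₂,l₃)=(8,7,7): N and (l;000)² cancel in I_A²/I_B².
A: Δ = 8!·8!·6!/23! = 1/22086194130; Racah Σ t=0..1: t=0:+1/6967296000 t=1:−1/2612736000 = -1/4180377600; ⇒ 3j(8 7 7; 2 -6 4)² = 75/7429, sgn +1
B: Δ = 8!·8!·6!/23! = 1/22086194130; Racah Σ t=0..3: t=0:+1/1393459200 t=1:−1/261273600 t=2:+1/348364800 t=3:−1/3483648000 = -11/20901888000; ⇒ 3j(8 7 7; 5 -3 -2)² = 66/37145, sgn +1
I_A²/I_B² = (75/7429)/(66/37145) = 125/22

125/22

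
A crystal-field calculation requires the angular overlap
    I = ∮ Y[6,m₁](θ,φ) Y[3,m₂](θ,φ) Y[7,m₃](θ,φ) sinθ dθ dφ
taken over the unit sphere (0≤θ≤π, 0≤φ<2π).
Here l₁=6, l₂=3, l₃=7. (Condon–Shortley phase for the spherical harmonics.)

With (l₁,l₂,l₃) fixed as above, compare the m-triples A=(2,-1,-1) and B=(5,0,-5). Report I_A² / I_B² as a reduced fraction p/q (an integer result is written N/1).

Shared (l₁,l₂,l₃)=(6,3,7): N and (l;000)² cancel in I_A²/I_B².
A: Δ = 2!·10!·4!/17! = 1/2042040; Racah Σ t=0..2: t=0:+1/138240 t=1:−1/181440 t=2:+1/3870720 = 23/11612160; ⇒ 3j(6 3 7; 2 -1 -1)² = 529/204204, sgn +1
B: Δ = 2!·10!·4!/17! = 1/2042040; Racah Σ t=0..1: t=0:+1/4354560 t=1:−1/14515200 = 1/6220800; ⇒ 3j(6 3 7; 5 0 -5)² = 77/4420, sgn +1
I_A²/I_B² = (529/204204)/(77/4420) = 2645/17787

2645/17787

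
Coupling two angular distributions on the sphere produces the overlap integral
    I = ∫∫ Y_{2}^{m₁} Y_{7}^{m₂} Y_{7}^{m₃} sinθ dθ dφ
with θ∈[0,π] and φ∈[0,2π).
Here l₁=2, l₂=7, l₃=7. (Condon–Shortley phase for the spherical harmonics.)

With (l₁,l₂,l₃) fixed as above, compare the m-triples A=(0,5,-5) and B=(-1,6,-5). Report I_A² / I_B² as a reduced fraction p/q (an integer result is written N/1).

361/4719

l's match ⇒ only the (l;m) 3-j factors differ between A and B.
A: triangle coeff Δ(2,7,7) = 1/185640; Σ_t [0,2]: t=0:+1/1916006400 t=1:−1/39916800 t=2:+1/29030400 = 19/1916006400; (3j)²=361/185640 [(2 7 7; 0 5 -5)], sign=+1
B: triangle coeff Δ(2,7,7) = 1/185640; Σ_t [1,2]: t=1:−1/958003200 t=2:+1/79833600 = 1/87091200; (3j)²=121/4760 [(2 7 7; -1 6 -5)], sign=+1
I_A²/I_B² = (361/185640)/(121/4760) = 361/4719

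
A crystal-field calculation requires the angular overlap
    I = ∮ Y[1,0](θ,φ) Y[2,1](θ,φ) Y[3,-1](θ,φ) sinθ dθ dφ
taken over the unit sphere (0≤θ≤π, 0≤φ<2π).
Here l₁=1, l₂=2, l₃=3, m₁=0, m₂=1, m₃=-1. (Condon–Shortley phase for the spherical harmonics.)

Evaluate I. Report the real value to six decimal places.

-0.233597

Rules hold: Σm=0, L=6 even, 1≤3≤3.
N = 3·5·7 = 105
Δ = 0!·2!·4!/7! = 1/105
Racah Σ t=0..0: t=0:+1/4 = 1/4
⇒ 3j(1 2 3; 0 0 0)² = 3/35, sgn -1
Racah Σ t=0..0: t=0:+1/6 = 1/6
⇒ 3j(1 2 3; 0 1 -1)² = 8/105, sgn +1
4πI² = N·(3j₀)²·(3jₘ)² = 24/35
I = -1·√(0.685714/4π) = -0.23359668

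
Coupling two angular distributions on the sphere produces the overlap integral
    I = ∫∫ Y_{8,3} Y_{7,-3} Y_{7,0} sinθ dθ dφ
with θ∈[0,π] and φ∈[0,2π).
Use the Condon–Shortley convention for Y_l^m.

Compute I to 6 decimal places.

Checks pass: Σm=0; 22 even; l₃=7∈[1,15].
(2·8+1)(2·7+1)(2·7+1) = 3825
Δ: 8! 8! 6! / 23! → 1/22086194130
sum: t=1:−1/18289152000 t=2:+1/248832000 t=3:−1/24883200 t=4:+1/11943936 t=5:−1/24883200 t=6:+1/248832000 t=7:−1/18289152000 = 11/975421440
3j²(8 7 7; 0 0 0) = Δ·Π!·Σ² = 1750/289731  (sign -1)
sum: t=0:+1/1393459200 t=1:−1/104509440 t=2:+1/49766400 t=3:−1/124416000 t=4:+1/2090188800 = 11/2985984000
3j²(8 7 7; 3 -3 0) = Δ·Π!·Σ² = 3773/579462  (sign -1)
combine: 4πI² = 3825·1750/289731·3773/579462 = 82534375/548653937
take √, sign +1: I = 0.10941157

0.109412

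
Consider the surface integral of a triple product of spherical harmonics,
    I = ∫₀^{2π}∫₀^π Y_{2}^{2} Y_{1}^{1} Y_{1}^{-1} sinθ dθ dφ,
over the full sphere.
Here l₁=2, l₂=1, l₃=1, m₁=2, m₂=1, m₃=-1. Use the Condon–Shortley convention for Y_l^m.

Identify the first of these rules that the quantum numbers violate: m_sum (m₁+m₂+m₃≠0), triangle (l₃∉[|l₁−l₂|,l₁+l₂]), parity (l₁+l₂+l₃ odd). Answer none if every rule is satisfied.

m₁+m₂+m₃ = 2 + 1 − 1 = 2  ✗
triangle: |2−1|=1 ≤ l₃=1 ≤ 2+1=3
parity: l₁+l₂+l₃ = 4 is even

m_sum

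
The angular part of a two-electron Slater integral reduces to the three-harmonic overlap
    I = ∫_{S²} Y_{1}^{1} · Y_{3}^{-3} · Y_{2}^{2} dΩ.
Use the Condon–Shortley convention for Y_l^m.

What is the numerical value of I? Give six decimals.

-0.319865

Rules hold: Σm=0, L=6 even, 2≤2≤4.
N = 3·7·5 = 105
Δ = 2!·0!·4!/7! = 1/105
Racah Σ t=1..1: t=1:−1/4 = -1/4
⇒ 3j(1 3 2; 0 0 0)² = 3/35, sgn -1
Racah Σ t=0..0: t=0:+1/48 = 1/48
⇒ 3j(1 3 2; 1 -3 2)² = 1/7, sgn +1
4πI² = N·(3j₀)²·(3jₘ)² = 9/7
I = -1·√(1.28571/4π) = -0.31986543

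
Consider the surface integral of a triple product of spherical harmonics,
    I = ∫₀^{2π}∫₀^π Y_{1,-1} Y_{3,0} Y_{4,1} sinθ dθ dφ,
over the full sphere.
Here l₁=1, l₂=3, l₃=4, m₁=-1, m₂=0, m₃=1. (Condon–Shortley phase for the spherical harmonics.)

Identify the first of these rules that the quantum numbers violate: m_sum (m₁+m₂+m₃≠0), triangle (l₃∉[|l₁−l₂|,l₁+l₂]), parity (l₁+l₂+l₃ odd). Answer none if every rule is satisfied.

Σmᵢ = 0  ✓
l₃∈[|l₁−l₂|,l₁+l₂]=[2,4], have l₃=4  ✓
Σlᵢ = 8 ⇒ even  ✓

none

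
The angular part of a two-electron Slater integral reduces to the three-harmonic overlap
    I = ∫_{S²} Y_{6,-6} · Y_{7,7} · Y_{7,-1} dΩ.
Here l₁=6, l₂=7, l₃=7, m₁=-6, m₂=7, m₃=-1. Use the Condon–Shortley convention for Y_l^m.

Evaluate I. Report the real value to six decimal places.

0.043668

Checks pass: Σm=0; 20 even; l₃=7∈[1,13].
(2·6+1)(2·7+1)(2·7+1) = 2925
Δ: 6! 6! 8! / 21! → 1/2444321880
sum: t=0:+1/2612736000 t=1:−1/20736000 t=2:+1/1658880 t=3:−1/746496 t=4:+1/1658880 t=5:−1/20736000 t=6:+1/2612736000 = -1/4354560
3j²(6 7 7; 0 0 0) = Δ·Π!·Σ² = 1000/138567  (sign +1)
sum: t=6:+1/20901888000 = 1/20901888000
3j²(6 7 7; -6 7 -1) = Δ·Π!·Σ² = 11/9690  (sign +1)
combine: 4πI² = 2925·1000/138567·11/9690 = 2500/104329
take √, sign +1: I = 0.04366792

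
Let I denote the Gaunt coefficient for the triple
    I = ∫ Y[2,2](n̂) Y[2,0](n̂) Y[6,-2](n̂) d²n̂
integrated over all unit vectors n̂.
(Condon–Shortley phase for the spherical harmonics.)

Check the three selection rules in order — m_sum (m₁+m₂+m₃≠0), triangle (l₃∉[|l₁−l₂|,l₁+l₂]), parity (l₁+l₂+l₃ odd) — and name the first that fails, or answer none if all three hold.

azimuthal sum: 2 + 0 − 2 = 0  ✓
0 ≤ 6 ≤ 4 (triangle on l)  ✗
L = 2 + 2 + 6 = 10 (even)

triangle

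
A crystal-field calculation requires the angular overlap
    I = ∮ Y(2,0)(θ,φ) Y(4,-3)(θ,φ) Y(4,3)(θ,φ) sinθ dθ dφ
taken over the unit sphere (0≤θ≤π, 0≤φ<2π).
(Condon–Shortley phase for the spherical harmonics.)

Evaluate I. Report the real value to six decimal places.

Checks pass: Σm=0; 10 even; l₃=4∈[2,6].
(2·2+1)(2·4+1)(2·4+1) = 405
Δ: 2! 2! 6! / 11! → 1/13860
sum: t=0:+1/192 t=1:−1/36 t=2:+1/192 = -5/288
3j²(2 4 4; 0 0 0) = Δ·Π!·Σ² = 20/693  (sign -1)
sum: t=0:+1/480 t=1:−1/720 = 1/1440
3j²(2 4 4; 0 -3 3) = Δ·Π!·Σ² = 7/1980  (sign -1)
combine: 4πI² = 405·20/693·7/1980 = 5/121
take √, sign +1: I = 0.05734392

0.057344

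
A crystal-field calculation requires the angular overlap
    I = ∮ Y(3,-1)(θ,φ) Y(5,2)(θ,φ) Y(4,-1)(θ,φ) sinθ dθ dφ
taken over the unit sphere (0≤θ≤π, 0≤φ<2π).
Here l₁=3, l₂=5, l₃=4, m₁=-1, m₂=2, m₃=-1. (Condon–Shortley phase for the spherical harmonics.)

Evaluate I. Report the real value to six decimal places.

0.148044

m-sum 0 ✓  L=12 even ✓  2≤4≤8 ✓
Π(2lᵢ+1) = 7×11×9 = 693
triangle coeff Δ(3,5,4) = 1/180180
Σ_t [1,3]: t=1:−1/576 t=2:+1/144 t=3:−1/576 = 1/288
(3j)²=20/1001 [(3 5 4; 0 0 0)], sign=+1
Σ_t [2,4]: t=2:+1/960 t=3:−1/288 t=4:+1/1728 = -1/540
(3j)²=128/6435 [(3 5 4; -1 2 -1)], sign=+1
⇒ 4πI² = 512/1859
I = (+1)√(512/1859/(4π)) = 0.14804384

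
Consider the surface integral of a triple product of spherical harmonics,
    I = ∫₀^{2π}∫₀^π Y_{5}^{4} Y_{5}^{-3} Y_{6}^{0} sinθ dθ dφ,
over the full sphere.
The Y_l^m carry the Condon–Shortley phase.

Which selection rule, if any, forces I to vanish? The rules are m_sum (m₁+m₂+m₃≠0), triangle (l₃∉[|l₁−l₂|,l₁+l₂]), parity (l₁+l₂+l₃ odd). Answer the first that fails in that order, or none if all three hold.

azimuthal sum: 4 − 3 + 0 = 1  ✗
0 ≤ 6 ≤ 10 (triangle on l)
L = 5 + 5 + 6 = 16 (even)

m_sum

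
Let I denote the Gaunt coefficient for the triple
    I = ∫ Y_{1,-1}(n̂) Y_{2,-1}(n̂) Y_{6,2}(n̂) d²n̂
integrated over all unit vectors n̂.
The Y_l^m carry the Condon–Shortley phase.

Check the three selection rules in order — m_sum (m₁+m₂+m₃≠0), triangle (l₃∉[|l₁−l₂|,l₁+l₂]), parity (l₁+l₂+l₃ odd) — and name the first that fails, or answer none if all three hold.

triangle

m₁+m₂+m₃ = -1 − 1 + 2 = 0  ✓
triangle: |1−2|=1 ≤ l₃=6 ≤ 1+2=3  ✗
parity: l₁+l₂+l₃ = 9 is odd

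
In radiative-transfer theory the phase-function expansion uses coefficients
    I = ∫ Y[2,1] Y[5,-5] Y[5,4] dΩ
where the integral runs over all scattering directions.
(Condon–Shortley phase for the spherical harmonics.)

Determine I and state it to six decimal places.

-0.187924

m-sum 0 ✓  L=12 even ✓  3≤5≤7 ✓
Π(2lᵢ+1) = 5×11×11 = 605
triangle coeff Δ(2,5,5) = 1/38610
Σ_t [0,2]: t=0:+1/2880 t=1:−1/576 t=2:+1/2880 = -1/960
(3j)²=10/429 [(2 5 5; 0 0 0)], sign=+1
Σ_t [0,0]: t=0:+1/80640 = 1/80640
(3j)²=9/286 [(2 5 5; 1 -5 4)], sign=-1
⇒ 4πI² = 75/169
I = (-1)√(75/169/(4π)) = -0.18792404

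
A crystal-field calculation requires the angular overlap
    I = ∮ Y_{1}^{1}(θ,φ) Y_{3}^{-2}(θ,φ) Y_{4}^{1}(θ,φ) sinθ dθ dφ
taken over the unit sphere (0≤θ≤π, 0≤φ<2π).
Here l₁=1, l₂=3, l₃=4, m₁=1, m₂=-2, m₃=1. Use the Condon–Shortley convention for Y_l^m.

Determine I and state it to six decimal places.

m-sum 0 ✓  L=8 even ✓  2≤4≤4 ✓
Π(2lᵢ+1) = 3×7×9 = 189
triangle coeff Δ(1,3,4) = 1/252
Σ_t [0,0]: t=0:+1/36 = 1/36
(3j)²=4/63 [(1 3 4; 0 0 0)], sign=+1
Σ_t [0,0]: t=0:+1/240 = 1/240
(3j)²=1/84 [(1 3 4; 1 -2 1)], sign=-1
⇒ 4πI² = 1/7
I = (-1)√(1/7/(4π)) = -0.10662181

-0.106622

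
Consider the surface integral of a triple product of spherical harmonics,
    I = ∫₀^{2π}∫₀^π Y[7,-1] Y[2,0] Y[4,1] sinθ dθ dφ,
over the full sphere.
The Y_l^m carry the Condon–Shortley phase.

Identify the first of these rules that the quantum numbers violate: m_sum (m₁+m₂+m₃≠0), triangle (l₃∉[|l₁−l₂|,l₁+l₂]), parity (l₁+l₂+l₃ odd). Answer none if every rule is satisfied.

triangle

m₁+m₂+m₃ = -1 + 0 + 1 = 0  ✓
triangle: |7−2|=5 ≤ l₃=4 ≤ 7+2=9  ✗
parity: l₁+l₂+l₃ = 13 is odd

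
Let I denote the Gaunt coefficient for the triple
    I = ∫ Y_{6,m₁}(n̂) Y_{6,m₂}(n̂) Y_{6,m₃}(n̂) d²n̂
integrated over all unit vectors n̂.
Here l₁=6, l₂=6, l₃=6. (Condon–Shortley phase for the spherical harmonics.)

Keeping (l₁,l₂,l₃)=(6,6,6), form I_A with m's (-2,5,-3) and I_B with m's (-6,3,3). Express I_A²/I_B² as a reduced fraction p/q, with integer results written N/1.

1/12

Shared (l₁,l₂,l₃)=(6,6,6): N and (l;000)² cancel in I_A²/I_B².
A: Δ = 6!·6!·6!/19! = 1/325909584; Racah Σ t=5..6: t=5:−1/3110400 t=6:+1/4147200 = -1/12441600; ⇒ 3j(6 6 6; -2 5 -3)² = 7/4199, sgn +1
B: Δ = 6!·6!·6!/19! = 1/325909584; Racah Σ t=6..6: t=6:+1/18662400 = 1/18662400; ⇒ 3j(6 6 6; -6 3 3)² = 84/4199, sgn -1
I_A²/I_B² = (7/4199)/(84/4199) = 1/12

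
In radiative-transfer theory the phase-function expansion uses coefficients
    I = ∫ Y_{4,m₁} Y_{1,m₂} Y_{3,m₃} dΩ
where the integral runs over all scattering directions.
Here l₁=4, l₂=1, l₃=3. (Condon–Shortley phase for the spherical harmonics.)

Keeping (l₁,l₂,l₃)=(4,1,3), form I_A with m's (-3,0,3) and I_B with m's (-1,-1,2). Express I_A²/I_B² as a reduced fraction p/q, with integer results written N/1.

7/3

l's match ⇒ only the (l;m) 3-j factors differ between A and B.
A: triangle coeff Δ(4,1,3) = 1/252; Σ_t [1,1]: t=1:−1/720 = -1/720; (3j)²=1/36 [(4 1 3; -3 0 3)], sign=-1
B: triangle coeff Δ(4,1,3) = 1/252; Σ_t [0,0]: t=0:+1/240 = 1/240; (3j)²=1/84 [(4 1 3; -1 -1 2)], sign=-1
I_A²/I_B² = (1/36)/(1/84) = 7/3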